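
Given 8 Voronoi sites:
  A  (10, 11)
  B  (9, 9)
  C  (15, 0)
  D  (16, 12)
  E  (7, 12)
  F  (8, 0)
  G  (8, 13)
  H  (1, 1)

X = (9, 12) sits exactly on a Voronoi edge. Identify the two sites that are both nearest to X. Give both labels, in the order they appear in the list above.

A and G

Squared distances from X to each site:
|XA|² = (9−10)² + (12−11)² = 1 + 1 = 2
|XB|² = (9−9)² + (12−9)² = 0 + 9 = 9
|XC|² = (9−15)² + (12−0)² = 36 + 144 = 180
|XD|² = (9−16)² + (12−12)² = 49 + 0 = 49
|XE|² = (9−7)² + (12−12)² = 4 + 0 = 4
|XF|² = (9−8)² + (12−0)² = 1 + 144 = 145
|XG|² = (9−8)² + (12−13)² = 1 + 1 = 2
|XH|² = (9−1)² + (12−1)² = 64 + 121 = 185
X is equidistant from A and G (both at squared distance 2), and every other site is strictly farther — so X lies on the A–G Voronoi edge.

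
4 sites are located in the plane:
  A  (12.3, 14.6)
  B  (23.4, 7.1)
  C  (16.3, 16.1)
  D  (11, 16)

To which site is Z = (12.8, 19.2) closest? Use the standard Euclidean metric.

D

Since √ is increasing, it suffices to compare squared distances:
|ZA|² = (12.8−12.3)² + (19.2−14.6)² = 0.25 + 21.16 = 21.41
|ZB|² = (12.8−23.4)² + (19.2−7.1)² = 112.36 + 146.41 = 258.77
|ZC|² = (12.8−16.3)² + (19.2−16.1)² = 12.25 + 9.61 = 21.86
|ZD|² = (12.8−11)² + (19.2−16)² = 3.24 + 10.24 = 13.48
The smallest is to D, so Z lies in the Voronoi region of D.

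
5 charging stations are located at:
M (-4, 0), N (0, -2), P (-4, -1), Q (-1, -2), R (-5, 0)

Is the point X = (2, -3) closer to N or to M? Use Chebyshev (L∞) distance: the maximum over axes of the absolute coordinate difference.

N

d(X,N) = max(2, 1) = 2
d(X,M) = max(6, 3) = 6
2 < 6, so N is closer.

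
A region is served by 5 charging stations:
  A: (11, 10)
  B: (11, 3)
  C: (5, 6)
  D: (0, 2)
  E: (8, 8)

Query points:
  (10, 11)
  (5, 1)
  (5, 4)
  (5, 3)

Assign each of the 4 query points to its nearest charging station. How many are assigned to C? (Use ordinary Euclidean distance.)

(10, 11) — d² to each: A:2, B:65, C:50, D:181, E:13 → nearest is A
(5, 1) — d² to each: A:117, B:40, C:25, D:26, E:58 → nearest is C
(5, 4) — d² to each: A:72, B:37, C:4, D:29, E:25 → nearest is C
(5, 3) — d² to each: A:85, B:36, C:9, D:26, E:34 → nearest is C
3 of the 4 points have C as nearest.

3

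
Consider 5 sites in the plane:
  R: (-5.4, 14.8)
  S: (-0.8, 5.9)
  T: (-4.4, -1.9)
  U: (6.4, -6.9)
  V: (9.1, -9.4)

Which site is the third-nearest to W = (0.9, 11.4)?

T

Compare squared distances (the ordering matches that of the actual distances):
|WR|² = (0.9−(-5.4))² + (11.4−14.8)² = 39.69 + 11.56 = 51.25
|WS|² = (0.9−(-0.8))² + (11.4−5.9)² = 2.89 + 30.25 = 33.14
|WT|² = (0.9−(-4.4))² + (11.4−(-1.9))² = 28.09 + 176.89 = 204.98
|WU|² = (0.9−6.4)² + (11.4−(-6.9))² = 30.25 + 334.89 = 365.14
|WV|² = (0.9−9.1)² + (11.4−(-9.4))² = 67.24 + 432.64 = 499.88
Sorted ascending: S, R, T, U, … — the third-nearest is T.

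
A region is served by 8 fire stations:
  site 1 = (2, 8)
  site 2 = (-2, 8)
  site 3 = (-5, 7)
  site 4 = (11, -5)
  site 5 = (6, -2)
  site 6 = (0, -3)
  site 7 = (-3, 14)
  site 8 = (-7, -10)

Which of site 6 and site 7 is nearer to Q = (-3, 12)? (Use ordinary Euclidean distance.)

site 7

Compare squared distances:
d²(Q, site 6) = (-3−0)² + (12−(-3))² = 9 + 225 = 234
d²(Q, site 7) = (-3−(-3))² + (12−14)² = 0 + 4 = 4
234 > 4, so site 7 is closer.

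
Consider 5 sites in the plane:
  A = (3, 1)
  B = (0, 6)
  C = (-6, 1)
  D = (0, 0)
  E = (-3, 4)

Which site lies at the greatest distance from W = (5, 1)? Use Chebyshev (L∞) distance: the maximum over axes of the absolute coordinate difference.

d(W,A) = max(2, 0) = 2
d(W,B) = max(5, 5) = 5
d(W,C) = max(11, 0) = 11
d(W,D) = max(5, 1) = 5
d(W,E) = max(8, 3) = 8
The largest is to C.

C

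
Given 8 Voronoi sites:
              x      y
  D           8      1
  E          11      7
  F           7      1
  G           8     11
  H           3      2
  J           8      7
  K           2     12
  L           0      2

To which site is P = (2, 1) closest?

H

Compare squared distances (the ordering matches that of the actual distances):
|PD|² = (2−8)² + (1−1)² = 36 + 0 = 36
|PE|² = (2−11)² + (1−7)² = 81 + 36 = 117
|PF|² = (2−7)² + (1−1)² = 25 + 0 = 25
|PG|² = (2−8)² + (1−11)² = 36 + 100 = 136
|PH|² = (2−3)² + (1−2)² = 1 + 1 = 2
|PJ|² = (2−8)² + (1−7)² = 36 + 36 = 72
|PK|² = (2−2)² + (1−12)² = 0 + 121 = 121
|PL|² = (2−0)² + (1−2)² = 4 + 1 = 5
The smallest is to H, so P lies in the Voronoi region of H.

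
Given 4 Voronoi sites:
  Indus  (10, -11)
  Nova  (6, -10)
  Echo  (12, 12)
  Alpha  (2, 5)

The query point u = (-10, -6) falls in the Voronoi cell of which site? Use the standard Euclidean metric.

Since √ is increasing, it suffices to compare squared distances:
d²(u, Indus) = (-10−10)² + (-6−(-11))² = 400 + 25 = 425
d²(u, Nova) = (-10−6)² + (-6−(-10))² = 256 + 16 = 272
d²(u, Echo) = (-10−12)² + (-6−12)² = 484 + 324 = 808
d²(u, Alpha) = (-10−2)² + (-6−5)² = 144 + 121 = 265
Minimum is at Alpha.

Alpha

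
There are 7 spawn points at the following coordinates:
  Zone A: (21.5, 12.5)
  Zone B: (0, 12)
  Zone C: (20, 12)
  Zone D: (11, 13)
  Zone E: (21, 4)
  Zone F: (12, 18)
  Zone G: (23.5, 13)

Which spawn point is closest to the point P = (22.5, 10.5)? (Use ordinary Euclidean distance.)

Compare squared distances (the ordering matches that of the actual distances):
d²(P, Zone A) = (22.5−21.5)² + (10.5−12.5)² = 1 + 4 = 5
d²(P, Zone B) = (22.5−0)² + (10.5−12)² = 506.25 + 2.25 = 508.5
d²(P, Zone C) = (22.5−20)² + (10.5−12)² = 6.25 + 2.25 = 8.5
d²(P, Zone D) = (22.5−11)² + (10.5−13)² = 132.25 + 6.25 = 138.5
d²(P, Zone E) = (22.5−21)² + (10.5−4)² = 2.25 + 42.25 = 44.5
d²(P, Zone F) = (22.5−12)² + (10.5−18)² = 110.25 + 56.25 = 166.5
d²(P, Zone G) = (22.5−23.5)² + (10.5−13)² = 1 + 6.25 = 7.25
Zone A is nearest.

Zone A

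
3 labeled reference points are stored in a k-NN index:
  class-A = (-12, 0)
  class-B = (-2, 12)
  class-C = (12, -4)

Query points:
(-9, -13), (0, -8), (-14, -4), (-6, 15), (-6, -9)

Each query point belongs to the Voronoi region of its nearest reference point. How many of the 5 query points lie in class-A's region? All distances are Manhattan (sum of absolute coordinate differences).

(-9, -13) — d to each: class-A:16, class-B:32, class-C:30 → nearest is class-A
(0, -8) — d to each: class-A:20, class-B:22, class-C:16 → nearest is class-C
(-14, -4) — d to each: class-A:6, class-B:28, class-C:26 → nearest is class-A
(-6, 15) — d to each: class-A:21, class-B:7, class-C:37 → nearest is class-B
(-6, -9) — d to each: class-A:15, class-B:25, class-C:23 → nearest is class-A
3 of the 5 points have class-A as nearest.

3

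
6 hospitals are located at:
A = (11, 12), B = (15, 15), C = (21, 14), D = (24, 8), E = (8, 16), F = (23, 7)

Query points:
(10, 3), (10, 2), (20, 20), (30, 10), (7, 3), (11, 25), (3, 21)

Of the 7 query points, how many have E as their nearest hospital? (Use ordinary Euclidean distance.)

2

(10, 3) — d² to each: A:82, B:169, C:242, D:221, E:173, F:185 → nearest is A
(10, 2) — d² to each: A:101, B:194, C:265, D:232, E:200, F:194 → nearest is A
(20, 20) — d² to each: A:145, B:50, C:37, D:160, E:160, F:178 → nearest is C
(30, 10) — d² to each: A:365, B:250, C:97, D:40, E:520, F:58 → nearest is D
(7, 3) — d² to each: A:97, B:208, C:317, D:314, E:170, F:272 → nearest is A
(11, 25) — d² to each: A:169, B:116, C:221, D:458, E:90, F:468 → nearest is E
(3, 21) — d² to each: A:145, B:180, C:373, D:610, E:50, F:596 → nearest is E
2 of the 7 points have E as nearest.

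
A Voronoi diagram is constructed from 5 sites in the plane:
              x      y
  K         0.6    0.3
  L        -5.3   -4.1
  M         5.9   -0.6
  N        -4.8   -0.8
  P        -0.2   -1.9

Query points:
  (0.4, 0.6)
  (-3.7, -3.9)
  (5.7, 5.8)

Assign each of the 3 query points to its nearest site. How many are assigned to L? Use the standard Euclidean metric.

1

(0.4, 0.6) — d² to each: K:0.13, L:54.58, M:31.69, N:29, P:6.61 → nearest is K
(-3.7, -3.9) — d² to each: K:36.13, L:2.6, M:103.05, N:10.82, P:16.25 → nearest is L
(5.7, 5.8) — d² to each: K:56.26, L:219.01, M:41, N:153.81, P:94.1 → nearest is M
1 of the 3 points has L as nearest.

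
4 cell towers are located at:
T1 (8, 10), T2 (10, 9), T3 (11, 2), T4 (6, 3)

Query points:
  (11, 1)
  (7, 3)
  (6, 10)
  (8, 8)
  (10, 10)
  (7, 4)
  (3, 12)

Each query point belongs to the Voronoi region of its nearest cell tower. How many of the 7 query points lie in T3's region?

1

(11, 1) — d² to each: T1:90, T2:65, T3:1, T4:29 → nearest is T3
(7, 3) — d² to each: T1:50, T2:45, T3:17, T4:1 → nearest is T4
(6, 10) — d² to each: T1:4, T2:17, T3:89, T4:49 → nearest is T1
(8, 8) — d² to each: T1:4, T2:5, T3:45, T4:29 → nearest is T1
(10, 10) — d² to each: T1:4, T2:1, T3:65, T4:65 → nearest is T2
(7, 4) — d² to each: T1:37, T2:34, T3:20, T4:2 → nearest is T4
(3, 12) — d² to each: T1:29, T2:58, T3:164, T4:90 → nearest is T1
1 of the 7 points has T3 as nearest.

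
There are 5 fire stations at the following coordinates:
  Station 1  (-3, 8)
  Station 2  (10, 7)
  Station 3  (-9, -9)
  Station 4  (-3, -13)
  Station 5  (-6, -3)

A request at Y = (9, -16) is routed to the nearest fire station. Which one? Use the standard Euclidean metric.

Squared Euclidean distances:
d²(Y, Station 1) = (9−(-3))² + (-16−8)² = 144 + 576 = 720
d²(Y, Station 2) = (9−10)² + (-16−7)² = 1 + 529 = 530
d²(Y, Station 3) = (9−(-9))² + (-16−(-9))² = 324 + 49 = 373
d²(Y, Station 4) = (9−(-3))² + (-16−(-13))² = 144 + 9 = 153
d²(Y, Station 5) = (9−(-6))² + (-16−(-3))² = 225 + 169 = 394
Station 4 is nearest.

Station 4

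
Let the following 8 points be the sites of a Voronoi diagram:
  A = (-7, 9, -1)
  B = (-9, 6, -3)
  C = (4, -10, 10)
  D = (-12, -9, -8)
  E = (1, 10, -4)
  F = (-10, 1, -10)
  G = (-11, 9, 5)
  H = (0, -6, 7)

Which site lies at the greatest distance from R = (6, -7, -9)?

G

Squared Euclidean distances:
|RA|² = (6−(-7))² + (-7−9)² + (-9−(-1))² = 169 + 256 + 64 = 489
|RB|² = (6−(-9))² + (-7−6)² + (-9−(-3))² = 225 + 169 + 36 = 430
|RC|² = (6−4)² + (-7−(-10))² + (-9−10)² = 4 + 9 + 361 = 374
|RD|² = (6−(-12))² + (-7−(-9))² + (-9−(-8))² = 324 + 4 + 1 = 329
|RE|² = (6−1)² + (-7−10)² + (-9−(-4))² = 25 + 289 + 25 = 339
|RF|² = (6−(-10))² + (-7−1)² + (-9−(-10))² = 256 + 64 + 1 = 321
|RG|² = (6−(-11))² + (-7−9)² + (-9−5)² = 289 + 256 + 196 = 741
|RH|² = (6−0)² + (-7−(-6))² + (-9−7)² = 36 + 1 + 256 = 293
The largest is to G.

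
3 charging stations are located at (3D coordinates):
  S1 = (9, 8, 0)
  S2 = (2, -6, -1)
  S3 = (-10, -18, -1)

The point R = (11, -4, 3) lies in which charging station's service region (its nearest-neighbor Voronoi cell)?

Squared Euclidean distances:
|RS1|² = (11−9)² + (-4−8)² + (3−0)² = 4 + 144 + 9 = 157
|RS2|² = (11−2)² + (-4−(-6))² + (3−(-1))² = 81 + 4 + 16 = 101
|RS3|² = (11−(-10))² + (-4−(-18))² + (3−(-1))² = 441 + 196 + 16 = 653
The smallest is to S2, so R lies in the Voronoi region of S2.

S2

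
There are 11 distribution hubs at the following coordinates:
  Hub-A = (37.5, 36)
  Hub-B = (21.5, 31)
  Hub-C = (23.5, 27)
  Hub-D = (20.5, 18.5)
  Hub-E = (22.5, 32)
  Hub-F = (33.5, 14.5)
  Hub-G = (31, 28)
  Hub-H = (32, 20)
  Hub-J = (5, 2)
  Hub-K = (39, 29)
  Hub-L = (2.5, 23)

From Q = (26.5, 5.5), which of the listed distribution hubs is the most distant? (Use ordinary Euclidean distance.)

Squared Euclidean distances:
d²(Q, Hub-A) = (26.5−37.5)² + (5.5−36)² = 121 + 930.25 = 1051.25
d²(Q, Hub-B) = (26.5−21.5)² + (5.5−31)² = 25 + 650.25 = 675.25
d²(Q, Hub-C) = (26.5−23.5)² + (5.5−27)² = 9 + 462.25 = 471.25
d²(Q, Hub-D) = (26.5−20.5)² + (5.5−18.5)² = 36 + 169 = 205
d²(Q, Hub-E) = (26.5−22.5)² + (5.5−32)² = 16 + 702.25 = 718.25
d²(Q, Hub-F) = (26.5−33.5)² + (5.5−14.5)² = 49 + 81 = 130
d²(Q, Hub-G) = (26.5−31)² + (5.5−28)² = 20.25 + 506.25 = 526.5
d²(Q, Hub-H) = (26.5−32)² + (5.5−20)² = 30.25 + 210.25 = 240.5
d²(Q, Hub-J) = (26.5−5)² + (5.5−2)² = 462.25 + 12.25 = 474.5
d²(Q, Hub-K) = (26.5−39)² + (5.5−29)² = 156.25 + 552.25 = 708.5
d²(Q, Hub-L) = (26.5−2.5)² + (5.5−23)² = 576 + 306.25 = 882.25
The largest is to Hub-A.

Hub-A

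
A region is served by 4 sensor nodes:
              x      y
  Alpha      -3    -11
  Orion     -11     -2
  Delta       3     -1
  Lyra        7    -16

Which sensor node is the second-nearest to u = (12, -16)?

Alpha

Compare squared distances (the ordering matches that of the actual distances):
d²(u, Alpha) = (12−(-3))² + (-16−(-11))² = 225 + 25 = 250
d²(u, Orion) = (12−(-11))² + (-16−(-2))² = 529 + 196 = 725
d²(u, Delta) = (12−3)² + (-16−(-1))² = 81 + 225 = 306
d²(u, Lyra) = (12−7)² + (-16−(-16))² = 25 + 0 = 25
Sorted ascending: Lyra, Alpha, Delta, … — the second-nearest is Alpha.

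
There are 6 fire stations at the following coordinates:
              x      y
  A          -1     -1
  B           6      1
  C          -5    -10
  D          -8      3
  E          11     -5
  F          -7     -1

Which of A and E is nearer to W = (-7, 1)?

Compare squared distances:
|WA|² = (-7−(-1))² + (1−(-1))² = 36 + 4 = 40
|WE|² = (-7−11)² + (1−(-5))² = 324 + 36 = 360
40 < 360, so A is closer.

A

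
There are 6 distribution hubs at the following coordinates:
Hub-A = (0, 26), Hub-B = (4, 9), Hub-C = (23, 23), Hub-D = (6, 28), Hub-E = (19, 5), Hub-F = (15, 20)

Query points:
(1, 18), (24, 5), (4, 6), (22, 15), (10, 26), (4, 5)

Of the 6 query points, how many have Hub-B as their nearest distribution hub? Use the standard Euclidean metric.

(1, 18) — d² to each: Hub-A:65, Hub-B:90, Hub-C:509, Hub-D:125, Hub-E:493, Hub-F:200 → nearest is Hub-A
(24, 5) — d² to each: Hub-A:1017, Hub-B:416, Hub-C:325, Hub-D:853, Hub-E:25, Hub-F:306 → nearest is Hub-E
(4, 6) — d² to each: Hub-A:416, Hub-B:9, Hub-C:650, Hub-D:488, Hub-E:226, Hub-F:317 → nearest is Hub-B
(22, 15) — d² to each: Hub-A:605, Hub-B:360, Hub-C:65, Hub-D:425, Hub-E:109, Hub-F:74 → nearest is Hub-C
(10, 26) — d² to each: Hub-A:100, Hub-B:325, Hub-C:178, Hub-D:20, Hub-E:522, Hub-F:61 → nearest is Hub-D
(4, 5) — d² to each: Hub-A:457, Hub-B:16, Hub-C:685, Hub-D:533, Hub-E:225, Hub-F:346 → nearest is Hub-B
2 of the 6 points have Hub-B as nearest.

2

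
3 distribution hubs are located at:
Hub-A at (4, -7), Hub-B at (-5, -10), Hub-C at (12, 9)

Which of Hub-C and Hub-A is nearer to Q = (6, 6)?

Compare squared distances:
d²(Q, Hub-C) = (6−12)² + (6−9)² = 36 + 9 = 45
d²(Q, Hub-A) = (6−4)² + (6−(-7))² = 4 + 169 = 173
45 < 173, so Hub-C is closer.

Hub-C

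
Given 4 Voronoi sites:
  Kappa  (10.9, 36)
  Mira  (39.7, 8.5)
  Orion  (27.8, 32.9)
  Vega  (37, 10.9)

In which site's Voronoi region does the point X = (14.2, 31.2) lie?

Kappa

Since √ is increasing, it suffices to compare squared distances:
d²(X, Kappa) = (14.2−10.9)² + (31.2−36)² = 10.89 + 23.04 = 33.93
d²(X, Mira) = (14.2−39.7)² + (31.2−8.5)² = 650.25 + 515.29 = 1165.54
d²(X, Orion) = (14.2−27.8)² + (31.2−32.9)² = 184.96 + 2.89 = 187.85
d²(X, Vega) = (14.2−37)² + (31.2−10.9)² = 519.84 + 412.09 = 931.93
The smallest is to Kappa, so X lies in the Voronoi region of Kappa.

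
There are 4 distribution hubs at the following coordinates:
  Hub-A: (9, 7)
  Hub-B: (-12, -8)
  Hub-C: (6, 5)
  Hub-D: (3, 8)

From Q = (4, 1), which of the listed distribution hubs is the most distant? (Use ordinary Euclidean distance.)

Compare squared distances (the ordering matches that of the actual distances):
d²(Q, Hub-A) = (4−9)² + (1−7)² = 25 + 36 = 61
d²(Q, Hub-B) = (4−(-12))² + (1−(-8))² = 256 + 81 = 337
d²(Q, Hub-C) = (4−6)² + (1−5)² = 4 + 16 = 20
d²(Q, Hub-D) = (4−3)² + (1−8)² = 1 + 49 = 50
The largest is to Hub-B.

Hub-B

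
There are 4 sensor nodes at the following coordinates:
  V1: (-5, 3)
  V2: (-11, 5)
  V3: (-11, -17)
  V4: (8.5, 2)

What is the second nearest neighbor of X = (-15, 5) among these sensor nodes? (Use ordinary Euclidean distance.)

V1

Compare squared distances (the ordering matches that of the actual distances):
|XV1|² = (-15−(-5))² + (5−3)² = 100 + 4 = 104
|XV2|² = (-15−(-11))² + (5−5)² = 16 + 0 = 16
|XV3|² = (-15−(-11))² + (5−(-17))² = 16 + 484 = 500
|XV4|² = (-15−8.5)² + (5−2)² = 552.25 + 9 = 561.25
Sorted ascending: V2, V1, V3, … — the second-nearest is V1.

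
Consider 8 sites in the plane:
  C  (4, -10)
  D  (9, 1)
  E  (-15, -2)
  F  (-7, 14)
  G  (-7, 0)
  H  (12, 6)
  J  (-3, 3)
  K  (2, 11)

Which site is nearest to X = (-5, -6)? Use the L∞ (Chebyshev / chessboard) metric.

G

d(X,C) = max(9, 4) = 9
d(X,D) = max(14, 7) = 14
d(X,E) = max(10, 4) = 10
d(X,F) = max(2, 20) = 20
d(X,G) = max(2, 6) = 6
d(X,H) = max(17, 12) = 17
d(X,J) = max(2, 9) = 9
d(X,K) = max(7, 17) = 17
Minimum is at G.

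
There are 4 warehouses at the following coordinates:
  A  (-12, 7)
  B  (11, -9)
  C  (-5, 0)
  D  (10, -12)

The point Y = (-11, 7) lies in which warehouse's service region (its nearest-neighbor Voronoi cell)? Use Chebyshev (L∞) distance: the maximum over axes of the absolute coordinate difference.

A

d(Y,A) = max(1, 0) = 1
d(Y,B) = max(22, 16) = 22
d(Y,C) = max(6, 7) = 7
d(Y,D) = max(21, 19) = 21
The smallest is to A, so Y lies in the Voronoi region of A.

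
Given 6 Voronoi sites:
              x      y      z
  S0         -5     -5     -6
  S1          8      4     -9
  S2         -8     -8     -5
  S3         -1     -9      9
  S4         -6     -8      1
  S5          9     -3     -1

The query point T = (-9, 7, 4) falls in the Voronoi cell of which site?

S4

Since √ is increasing, it suffices to compare squared distances:
|TS0|² = (-9−(-5))² + (7−(-5))² + (4−(-6))² = 16 + 144 + 100 = 260
|TS1|² = (-9−8)² + (7−4)² + (4−(-9))² = 289 + 9 + 169 = 467
|TS2|² = (-9−(-8))² + (7−(-8))² + (4−(-5))² = 1 + 225 + 81 = 307
|TS3|² = (-9−(-1))² + (7−(-9))² + (4−9)² = 64 + 256 + 25 = 345
|TS4|² = (-9−(-6))² + (7−(-8))² + (4−1)² = 9 + 225 + 9 = 243
|TS5|² = (-9−9)² + (7−(-3))² + (4−(-1))² = 324 + 100 + 25 = 449
Minimum is at S4.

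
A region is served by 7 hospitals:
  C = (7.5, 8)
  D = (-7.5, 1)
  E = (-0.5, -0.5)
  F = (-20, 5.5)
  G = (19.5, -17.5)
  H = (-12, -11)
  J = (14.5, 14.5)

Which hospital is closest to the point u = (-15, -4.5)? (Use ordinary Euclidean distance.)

Since √ is increasing, it suffices to compare squared distances:
|uC|² = (-15−7.5)² + (-4.5−8)² = 506.25 + 156.25 = 662.5
|uD|² = (-15−(-7.5))² + (-4.5−1)² = 56.25 + 30.25 = 86.5
|uE|² = (-15−(-0.5))² + (-4.5−(-0.5))² = 210.25 + 16 = 226.25
|uF|² = (-15−(-20))² + (-4.5−5.5)² = 25 + 100 = 125
|uG|² = (-15−19.5)² + (-4.5−(-17.5))² = 1190.25 + 169 = 1359.25
|uH|² = (-15−(-12))² + (-4.5−(-11))² = 9 + 42.25 = 51.25
|uJ|² = (-15−14.5)² + (-4.5−14.5)² = 870.25 + 361 = 1231.25
H is nearest.

H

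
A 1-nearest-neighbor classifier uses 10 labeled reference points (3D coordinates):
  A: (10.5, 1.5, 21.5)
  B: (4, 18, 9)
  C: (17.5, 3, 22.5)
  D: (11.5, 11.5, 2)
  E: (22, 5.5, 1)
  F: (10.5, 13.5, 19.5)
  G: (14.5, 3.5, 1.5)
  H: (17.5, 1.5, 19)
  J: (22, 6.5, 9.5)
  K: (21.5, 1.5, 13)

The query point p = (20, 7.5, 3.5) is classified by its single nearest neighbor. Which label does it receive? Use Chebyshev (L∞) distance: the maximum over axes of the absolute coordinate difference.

E

d(p,A) = max(9.5, 6, 18) = 18
d(p,B) = max(16, 10.5, 5.5) = 16
d(p,C) = max(2.5, 4.5, 19) = 19
d(p,D) = max(8.5, 4, 1.5) = 8.5
d(p,E) = max(2, 2, 2.5) = 2.5
d(p,F) = max(9.5, 6, 16) = 16
d(p,G) = max(5.5, 4, 2) = 5.5
d(p,H) = max(2.5, 6, 15.5) = 15.5
d(p,J) = max(2, 1, 6) = 6
d(p,K) = max(1.5, 6, 9.5) = 9.5
Minimum is at E.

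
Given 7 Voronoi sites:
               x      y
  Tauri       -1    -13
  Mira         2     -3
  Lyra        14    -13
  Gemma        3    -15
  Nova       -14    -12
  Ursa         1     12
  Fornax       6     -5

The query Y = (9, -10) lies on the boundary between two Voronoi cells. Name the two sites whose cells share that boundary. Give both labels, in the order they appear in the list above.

Lyra and Fornax

Squared distances from Y to each site:
d²(Y, Tauri) = 100 + 9 = 109
d²(Y, Mira) = 49 + 49 = 98
d²(Y, Lyra) = 25 + 9 = 34
d²(Y, Gemma) = 36 + 25 = 61
d²(Y, Nova) = 529 + 4 = 533
d²(Y, Ursa) = 64 + 484 = 548
d²(Y, Fornax) = 9 + 25 = 34
Y is equidistant from Lyra and Fornax (both at squared distance 34), and every other site is strictly farther — so Y lies on the Lyra–Fornax Voronoi edge.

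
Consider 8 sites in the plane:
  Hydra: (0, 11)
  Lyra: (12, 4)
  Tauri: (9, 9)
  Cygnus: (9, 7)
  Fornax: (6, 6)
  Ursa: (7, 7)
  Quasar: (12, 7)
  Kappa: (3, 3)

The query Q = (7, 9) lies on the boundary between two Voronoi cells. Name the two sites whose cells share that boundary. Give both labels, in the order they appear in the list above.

Squared distances from Q to each site:
d²(Q, Hydra) = 49 + 4 = 53
d²(Q, Lyra) = 25 + 25 = 50
d²(Q, Tauri) = 4 + 0 = 4
d²(Q, Cygnus) = 4 + 4 = 8
d²(Q, Fornax) = 1 + 9 = 10
d²(Q, Ursa) = 0 + 4 = 4
d²(Q, Quasar) = 25 + 4 = 29
d²(Q, Kappa) = 16 + 36 = 52
Q is equidistant from Tauri and Ursa (both at squared distance 4), and every other site is strictly farther — so Q lies on the Tauri–Ursa Voronoi edge.

Tauri and Ursa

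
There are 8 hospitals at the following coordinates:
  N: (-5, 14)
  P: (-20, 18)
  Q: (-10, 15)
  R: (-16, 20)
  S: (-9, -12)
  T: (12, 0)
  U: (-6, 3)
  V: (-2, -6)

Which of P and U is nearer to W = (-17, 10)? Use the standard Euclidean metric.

Compare squared distances:
|WP|² = (-17−(-20))² + (10−18)² = 9 + 64 = 73
|WU|² = (-17−(-6))² + (10−3)² = 121 + 49 = 170
73 < 170, so P is closer.

P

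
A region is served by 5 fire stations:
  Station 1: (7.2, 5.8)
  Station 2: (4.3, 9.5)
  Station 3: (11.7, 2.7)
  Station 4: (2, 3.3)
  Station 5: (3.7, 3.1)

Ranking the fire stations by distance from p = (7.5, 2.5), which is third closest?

Compare squared distances (the ordering matches that of the actual distances):
d²(p, Station 1) = (7.5−7.2)² + (2.5−5.8)² = 0.09 + 10.89 = 10.98
d²(p, Station 2) = (7.5−4.3)² + (2.5−9.5)² = 10.24 + 49 = 59.24
d²(p, Station 3) = (7.5−11.7)² + (2.5−2.7)² = 17.64 + 0.04 = 17.68
d²(p, Station 4) = (7.5−2)² + (2.5−3.3)² = 30.25 + 0.64 = 30.89
d²(p, Station 5) = (7.5−3.7)² + (2.5−3.1)² = 14.44 + 0.36 = 14.8
Sorted ascending: Station 1, Station 5, Station 3, Station 4, … — the third-nearest is Station 3.

Station 3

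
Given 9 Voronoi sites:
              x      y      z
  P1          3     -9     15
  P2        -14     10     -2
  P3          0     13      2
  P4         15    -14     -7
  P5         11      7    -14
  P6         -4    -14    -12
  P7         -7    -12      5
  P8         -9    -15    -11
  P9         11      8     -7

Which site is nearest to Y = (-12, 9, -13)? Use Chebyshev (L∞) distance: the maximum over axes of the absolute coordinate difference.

P2

d(Y,P1) = max(15, 18, 28) = 28
d(Y,P2) = max(2, 1, 11) = 11
d(Y,P3) = max(12, 4, 15) = 15
d(Y,P4) = max(27, 23, 6) = 27
d(Y,P5) = max(23, 2, 1) = 23
d(Y,P6) = max(8, 23, 1) = 23
d(Y,P7) = max(5, 21, 18) = 21
d(Y,P8) = max(3, 24, 2) = 24
d(Y,P9) = max(23, 1, 6) = 23
P2 is nearest.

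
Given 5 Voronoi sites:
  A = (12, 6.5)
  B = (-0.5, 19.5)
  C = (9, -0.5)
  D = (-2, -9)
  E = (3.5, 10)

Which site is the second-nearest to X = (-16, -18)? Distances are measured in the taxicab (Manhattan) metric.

C

d(X,A) = |-16−12| + |-18−6.5| = 28 + 24.5 = 52.5
d(X,B) = |-16−(-0.5)| + |-18−19.5| = 15.5 + 37.5 = 53
d(X,C) = |-16−9| + |-18−(-0.5)| = 25 + 17.5 = 42.5
d(X,D) = |-16−(-2)| + |-18−(-9)| = 14 + 9 = 23
d(X,E) = |-16−3.5| + |-18−10| = 19.5 + 28 = 47.5
Sorted ascending: D, C, E, … — the second-nearest is C.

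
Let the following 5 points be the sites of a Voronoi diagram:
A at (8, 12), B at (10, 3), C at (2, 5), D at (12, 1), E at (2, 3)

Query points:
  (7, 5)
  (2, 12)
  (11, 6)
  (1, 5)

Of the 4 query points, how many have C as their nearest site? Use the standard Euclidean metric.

(7, 5) — d² to each: A:50, B:13, C:25, D:41, E:29 → nearest is B
(2, 12) — d² to each: A:36, B:145, C:49, D:221, E:81 → nearest is A
(11, 6) — d² to each: A:45, B:10, C:82, D:26, E:90 → nearest is B
(1, 5) — d² to each: A:98, B:85, C:1, D:137, E:5 → nearest is C
1 of the 4 points has C as nearest.

1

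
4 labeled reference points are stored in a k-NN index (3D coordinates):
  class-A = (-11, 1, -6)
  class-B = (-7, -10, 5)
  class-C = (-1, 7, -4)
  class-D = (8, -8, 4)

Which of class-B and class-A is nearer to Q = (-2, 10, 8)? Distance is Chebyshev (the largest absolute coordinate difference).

class-A

d(Q, class-B) = max(5, 20, 3) = 20
d(Q, class-A) = max(9, 9, 14) = 14
20 > 14, so class-A is closer.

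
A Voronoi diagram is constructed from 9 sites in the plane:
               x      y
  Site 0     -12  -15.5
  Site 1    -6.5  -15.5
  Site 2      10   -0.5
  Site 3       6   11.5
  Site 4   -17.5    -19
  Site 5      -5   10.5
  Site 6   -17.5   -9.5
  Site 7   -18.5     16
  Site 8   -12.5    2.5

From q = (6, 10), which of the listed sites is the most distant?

Site 4

Compare squared distances (the ordering matches that of the actual distances):
d²(q, Site 0) = (6−(-12))² + (10−(-15.5))² = 324 + 650.25 = 974.25
d²(q, Site 1) = (6−(-6.5))² + (10−(-15.5))² = 156.25 + 650.25 = 806.5
d²(q, Site 2) = (6−10)² + (10−(-0.5))² = 16 + 110.25 = 126.25
d²(q, Site 3) = (6−6)² + (10−11.5)² = 0 + 2.25 = 2.25
d²(q, Site 4) = (6−(-17.5))² + (10−(-19))² = 552.25 + 841 = 1393.25
d²(q, Site 5) = (6−(-5))² + (10−10.5)² = 121 + 0.25 = 121.25
d²(q, Site 6) = (6−(-17.5))² + (10−(-9.5))² = 552.25 + 380.25 = 932.5
d²(q, Site 7) = (6−(-18.5))² + (10−16)² = 600.25 + 36 = 636.25
d²(q, Site 8) = (6−(-12.5))² + (10−2.5)² = 342.25 + 56.25 = 398.5
The largest is to Site 4.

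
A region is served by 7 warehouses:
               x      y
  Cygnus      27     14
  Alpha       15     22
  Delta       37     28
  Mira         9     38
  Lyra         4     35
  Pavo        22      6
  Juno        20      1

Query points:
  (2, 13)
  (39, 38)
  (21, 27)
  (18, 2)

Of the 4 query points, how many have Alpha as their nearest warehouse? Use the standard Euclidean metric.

2

(2, 13) — d² to each: Cygnus:626, Alpha:250, Delta:1450, Mira:674, Lyra:488, Pavo:449, Juno:468 → nearest is Alpha
(39, 38) — d² to each: Cygnus:720, Alpha:832, Delta:104, Mira:900, Lyra:1234, Pavo:1313, Juno:1730 → nearest is Delta
(21, 27) — d² to each: Cygnus:205, Alpha:61, Delta:257, Mira:265, Lyra:353, Pavo:442, Juno:677 → nearest is Alpha
(18, 2) — d² to each: Cygnus:225, Alpha:409, Delta:1037, Mira:1377, Lyra:1285, Pavo:32, Juno:5 → nearest is Juno
2 of the 4 points have Alpha as nearest.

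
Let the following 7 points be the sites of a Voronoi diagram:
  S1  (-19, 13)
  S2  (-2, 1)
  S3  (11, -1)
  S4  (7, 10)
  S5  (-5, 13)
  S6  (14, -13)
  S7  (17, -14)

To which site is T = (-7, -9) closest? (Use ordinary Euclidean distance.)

Since √ is increasing, it suffices to compare squared distances:
|TS1|² = (-7−(-19))² + (-9−13)² = 144 + 484 = 628
|TS2|² = (-7−(-2))² + (-9−1)² = 25 + 100 = 125
|TS3|² = (-7−11)² + (-9−(-1))² = 324 + 64 = 388
|TS4|² = (-7−7)² + (-9−10)² = 196 + 361 = 557
|TS5|² = (-7−(-5))² + (-9−13)² = 4 + 484 = 488
|TS6|² = (-7−14)² + (-9−(-13))² = 441 + 16 = 457
|TS7|² = (-7−17)² + (-9−(-14))² = 576 + 25 = 601
S2 is nearest.

S2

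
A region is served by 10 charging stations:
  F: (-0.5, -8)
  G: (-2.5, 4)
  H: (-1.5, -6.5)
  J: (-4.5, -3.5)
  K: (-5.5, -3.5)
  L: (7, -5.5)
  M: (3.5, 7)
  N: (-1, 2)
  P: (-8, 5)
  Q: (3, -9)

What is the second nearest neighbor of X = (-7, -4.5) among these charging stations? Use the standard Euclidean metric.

Squared Euclidean distances:
|XF|² = (-7−(-0.5))² + (-4.5−(-8))² = 42.25 + 12.25 = 54.5
|XG|² = (-7−(-2.5))² + (-4.5−4)² = 20.25 + 72.25 = 92.5
|XH|² = (-7−(-1.5))² + (-4.5−(-6.5))² = 30.25 + 4 = 34.25
|XJ|² = (-7−(-4.5))² + (-4.5−(-3.5))² = 6.25 + 1 = 7.25
|XK|² = (-7−(-5.5))² + (-4.5−(-3.5))² = 2.25 + 1 = 3.25
|XL|² = (-7−7)² + (-4.5−(-5.5))² = 196 + 1 = 197
|XM|² = (-7−3.5)² + (-4.5−7)² = 110.25 + 132.25 = 242.5
|XN|² = (-7−(-1))² + (-4.5−2)² = 36 + 42.25 = 78.25
|XP|² = (-7−(-8))² + (-4.5−5)² = 1 + 90.25 = 91.25
|XQ|² = (-7−3)² + (-4.5−(-9))² = 100 + 20.25 = 120.25
Sorted ascending: K, J, H, … — the second-nearest is J.

J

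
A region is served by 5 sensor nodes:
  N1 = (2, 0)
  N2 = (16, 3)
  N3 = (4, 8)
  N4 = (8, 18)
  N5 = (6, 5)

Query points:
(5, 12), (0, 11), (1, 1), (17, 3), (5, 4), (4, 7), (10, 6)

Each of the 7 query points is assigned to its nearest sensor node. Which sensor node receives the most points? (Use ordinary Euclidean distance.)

N3

(5, 12) — d² to each: N1:153, N2:202, N3:17, N4:45, N5:50 → nearest is N3
(0, 11) — d² to each: N1:125, N2:320, N3:25, N4:113, N5:72 → nearest is N3
(1, 1) — d² to each: N1:2, N2:229, N3:58, N4:338, N5:41 → nearest is N1
(17, 3) — d² to each: N1:234, N2:1, N3:194, N4:306, N5:125 → nearest is N2
(5, 4) — d² to each: N1:25, N2:122, N3:17, N4:205, N5:2 → nearest is N5
(4, 7) — d² to each: N1:53, N2:160, N3:1, N4:137, N5:8 → nearest is N3
(10, 6) — d² to each: N1:100, N2:45, N3:40, N4:148, N5:17 → nearest is N5
Tally — N1:1, N2:1, N3:3, N5:2. N3 captures the most (3).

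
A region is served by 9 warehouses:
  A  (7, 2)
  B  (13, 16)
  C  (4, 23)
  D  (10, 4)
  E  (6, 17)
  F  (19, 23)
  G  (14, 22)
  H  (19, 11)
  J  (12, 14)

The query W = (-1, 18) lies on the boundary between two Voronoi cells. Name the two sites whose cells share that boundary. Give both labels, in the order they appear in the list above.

C and E

Squared distances from W to each site:
|WA|² = (-1−7)² + (18−2)² = 64 + 256 = 320
|WB|² = (-1−13)² + (18−16)² = 196 + 4 = 200
|WC|² = (-1−4)² + (18−23)² = 25 + 25 = 50
|WD|² = (-1−10)² + (18−4)² = 121 + 196 = 317
|WE|² = (-1−6)² + (18−17)² = 49 + 1 = 50
|WF|² = (-1−19)² + (18−23)² = 400 + 25 = 425
|WG|² = (-1−14)² + (18−22)² = 225 + 16 = 241
|WH|² = (-1−19)² + (18−11)² = 400 + 49 = 449
|WJ|² = (-1−12)² + (18−14)² = 169 + 16 = 185
W is equidistant from C and E (both at squared distance 50), and every other site is strictly farther — so W lies on the C–E Voronoi edge.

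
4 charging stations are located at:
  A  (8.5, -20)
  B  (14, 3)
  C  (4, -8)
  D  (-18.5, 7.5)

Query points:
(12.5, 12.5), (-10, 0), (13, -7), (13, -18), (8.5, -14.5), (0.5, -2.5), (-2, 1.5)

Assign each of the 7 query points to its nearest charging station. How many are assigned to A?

(12.5, 12.5) — d² to each: A:1072.25, B:92.5, C:492.5, D:986 → nearest is B
(-10, 0) — d² to each: A:742.25, B:585, C:260, D:128.5 → nearest is D
(13, -7) — d² to each: A:189.25, B:101, C:82, D:1202.5 → nearest is C
(13, -18) — d² to each: A:24.25, B:442, C:181, D:1642.5 → nearest is A
(8.5, -14.5) — d² to each: A:30.25, B:336.5, C:62.5, D:1213 → nearest is A
(0.5, -2.5) — d² to each: A:370.25, B:212.5, C:42.5, D:461 → nearest is C
(-2, 1.5) — d² to each: A:572.5, B:258.25, C:126.25, D:308.25 → nearest is C
2 of the 7 points have A as nearest.

2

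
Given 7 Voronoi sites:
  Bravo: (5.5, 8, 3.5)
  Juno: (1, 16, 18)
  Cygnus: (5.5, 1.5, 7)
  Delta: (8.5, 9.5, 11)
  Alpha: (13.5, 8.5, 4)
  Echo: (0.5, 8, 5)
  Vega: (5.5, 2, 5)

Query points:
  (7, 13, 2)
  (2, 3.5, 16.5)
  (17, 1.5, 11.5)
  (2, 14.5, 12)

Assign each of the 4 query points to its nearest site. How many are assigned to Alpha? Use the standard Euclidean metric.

1

(7, 13, 2) — d² to each: Bravo:29.5, Juno:301, Cygnus:159.5, Delta:95.5, Alpha:66.5, Echo:76.25, Vega:132.25 → nearest is Bravo
(2, 3.5, 16.5) — d² to each: Bravo:201.5, Juno:159.5, Cygnus:106.5, Delta:108.5, Alpha:313.5, Echo:154.75, Vega:146.75 → nearest is Cygnus
(17, 1.5, 11.5) — d² to each: Bravo:238.5, Juno:508.5, Cygnus:152.5, Delta:136.5, Alpha:117.5, Echo:356.75, Vega:174.75 → nearest is Alpha
(2, 14.5, 12) — d² to each: Bravo:126.75, Juno:39.25, Cygnus:206.25, Delta:68.25, Alpha:232.25, Echo:93.5, Vega:217.5 → nearest is Juno
1 of the 4 points has Alpha as nearest.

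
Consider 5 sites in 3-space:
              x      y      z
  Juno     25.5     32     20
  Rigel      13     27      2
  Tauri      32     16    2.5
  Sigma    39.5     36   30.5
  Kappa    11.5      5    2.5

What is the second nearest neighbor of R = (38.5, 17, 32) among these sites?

Juno

Compare squared distances (the ordering matches that of the actual distances):
d²(R, Juno) = (38.5−25.5)² + (17−32)² + (32−20)² = 169 + 225 + 144 = 538
d²(R, Rigel) = (38.5−13)² + (17−27)² + (32−2)² = 650.25 + 100 + 900 = 1650.25
d²(R, Tauri) = (38.5−32)² + (17−16)² + (32−2.5)² = 42.25 + 1 + 870.25 = 913.5
d²(R, Sigma) = (38.5−39.5)² + (17−36)² + (32−30.5)² = 1 + 361 + 2.25 = 364.25
d²(R, Kappa) = (38.5−11.5)² + (17−5)² + (32−2.5)² = 729 + 144 + 870.25 = 1743.25
Sorted ascending: Sigma, Juno, Tauri, … — the second-nearest is Juno.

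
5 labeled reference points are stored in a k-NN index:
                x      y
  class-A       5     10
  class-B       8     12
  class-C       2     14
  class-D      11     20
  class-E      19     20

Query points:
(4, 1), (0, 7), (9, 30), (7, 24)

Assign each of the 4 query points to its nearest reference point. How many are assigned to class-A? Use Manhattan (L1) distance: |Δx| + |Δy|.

2

(4, 1) — d to each: class-A:10, class-B:15, class-C:15, class-D:26, class-E:34 → nearest is class-A
(0, 7) — d to each: class-A:8, class-B:13, class-C:9, class-D:24, class-E:32 → nearest is class-A
(9, 30) — d to each: class-A:24, class-B:19, class-C:23, class-D:12, class-E:20 → nearest is class-D
(7, 24) — d to each: class-A:16, class-B:13, class-C:15, class-D:8, class-E:16 → nearest is class-D
2 of the 4 points have class-A as nearest.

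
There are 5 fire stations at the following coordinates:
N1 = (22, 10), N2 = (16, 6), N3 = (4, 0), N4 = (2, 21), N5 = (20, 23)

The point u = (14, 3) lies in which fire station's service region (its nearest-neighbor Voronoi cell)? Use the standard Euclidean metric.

N2

Since √ is increasing, it suffices to compare squared distances:
|uN1|² = (14−22)² + (3−10)² = 64 + 49 = 113
|uN2|² = (14−16)² + (3−6)² = 4 + 9 = 13
|uN3|² = (14−4)² + (3−0)² = 100 + 9 = 109
|uN4|² = (14−2)² + (3−21)² = 144 + 324 = 468
|uN5|² = (14−20)² + (3−23)² = 36 + 400 = 436
Minimum is at N2.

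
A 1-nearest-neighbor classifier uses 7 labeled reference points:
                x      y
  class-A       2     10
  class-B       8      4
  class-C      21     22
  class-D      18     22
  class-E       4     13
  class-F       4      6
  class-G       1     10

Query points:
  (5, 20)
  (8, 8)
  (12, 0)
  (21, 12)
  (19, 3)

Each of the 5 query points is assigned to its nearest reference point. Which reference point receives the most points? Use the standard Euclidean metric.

class-B

(5, 20) — d² to each: class-A:109, class-B:265, class-C:260, class-D:173, class-E:50, class-F:197, class-G:116 → nearest is class-E
(8, 8) — d² to each: class-A:40, class-B:16, class-C:365, class-D:296, class-E:41, class-F:20, class-G:53 → nearest is class-B
(12, 0) — d² to each: class-A:200, class-B:32, class-C:565, class-D:520, class-E:233, class-F:100, class-G:221 → nearest is class-B
(21, 12) — d² to each: class-A:365, class-B:233, class-C:100, class-D:109, class-E:290, class-F:325, class-G:404 → nearest is class-C
(19, 3) — d² to each: class-A:338, class-B:122, class-C:365, class-D:362, class-E:325, class-F:234, class-G:373 → nearest is class-B
Tally — class-B:3, class-C:1, class-E:1. class-B captures the most (3).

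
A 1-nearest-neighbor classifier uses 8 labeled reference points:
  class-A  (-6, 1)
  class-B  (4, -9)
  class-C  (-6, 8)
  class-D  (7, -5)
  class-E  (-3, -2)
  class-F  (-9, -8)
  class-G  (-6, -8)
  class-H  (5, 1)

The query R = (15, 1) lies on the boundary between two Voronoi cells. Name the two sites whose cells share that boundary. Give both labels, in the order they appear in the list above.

Squared distances from R to each site:
d²(R, class-A) = 441 + 0 = 441
d²(R, class-B) = 121 + 100 = 221
d²(R, class-C) = 441 + 49 = 490
d²(R, class-D) = 64 + 36 = 100
d²(R, class-E) = 324 + 9 = 333
d²(R, class-F) = 576 + 81 = 657
d²(R, class-G) = 441 + 81 = 522
d²(R, class-H) = 100 + 0 = 100
R is equidistant from class-D and class-H (both at squared distance 100), and every other site is strictly farther — so R lies on the class-D–class-H Voronoi edge.

class-D and class-H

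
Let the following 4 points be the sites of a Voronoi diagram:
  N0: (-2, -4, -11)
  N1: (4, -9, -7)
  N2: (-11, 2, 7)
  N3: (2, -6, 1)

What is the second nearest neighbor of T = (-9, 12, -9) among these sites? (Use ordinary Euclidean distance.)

Squared Euclidean distances:
|TN0|² = (-9−(-2))² + (12−(-4))² + (-9−(-11))² = 49 + 256 + 4 = 309
|TN1|² = (-9−4)² + (12−(-9))² + (-9−(-7))² = 169 + 441 + 4 = 614
|TN2|² = (-9−(-11))² + (12−2)² + (-9−7)² = 4 + 100 + 256 = 360
|TN3|² = (-9−2)² + (12−(-6))² + (-9−1)² = 121 + 324 + 100 = 545
Sorted ascending: N0, N2, N3, … — the second-nearest is N2.

N2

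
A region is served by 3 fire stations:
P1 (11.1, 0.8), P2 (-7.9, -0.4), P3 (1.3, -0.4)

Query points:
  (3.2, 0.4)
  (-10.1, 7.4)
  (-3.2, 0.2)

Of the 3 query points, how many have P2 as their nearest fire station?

1

(3.2, 0.4) — d² to each: P1:62.57, P2:123.85, P3:4.25 → nearest is P3
(-10.1, 7.4) — d² to each: P1:493, P2:65.68, P3:190.8 → nearest is P2
(-3.2, 0.2) — d² to each: P1:204.85, P2:22.45, P3:20.61 → nearest is P3
1 of the 3 points has P2 as nearest.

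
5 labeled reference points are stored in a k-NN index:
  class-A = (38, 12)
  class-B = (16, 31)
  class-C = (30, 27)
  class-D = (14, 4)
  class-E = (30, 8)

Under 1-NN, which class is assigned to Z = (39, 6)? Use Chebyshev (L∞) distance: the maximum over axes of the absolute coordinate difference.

d(Z, class-A) = max(1, 6) = 6
d(Z, class-B) = max(23, 25) = 25
d(Z, class-C) = max(9, 21) = 21
d(Z, class-D) = max(25, 2) = 25
d(Z, class-E) = max(9, 2) = 9
class-A is nearest.

class-A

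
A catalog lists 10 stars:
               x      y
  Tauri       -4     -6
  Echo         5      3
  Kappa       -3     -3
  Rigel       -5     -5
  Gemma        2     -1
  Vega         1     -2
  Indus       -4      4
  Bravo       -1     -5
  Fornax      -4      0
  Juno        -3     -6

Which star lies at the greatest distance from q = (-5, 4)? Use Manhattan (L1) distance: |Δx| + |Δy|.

d(q, Tauri) = 1 + 10 = 11
d(q, Echo) = 10 + 1 = 11
d(q, Kappa) = 2 + 7 = 9
d(q, Rigel) = 0 + 9 = 9
d(q, Gemma) = 7 + 5 = 12
d(q, Vega) = 6 + 6 = 12
d(q, Indus) = 1 + 0 = 1
d(q, Bravo) = 4 + 9 = 13
d(q, Fornax) = 1 + 4 = 5
d(q, Juno) = 2 + 10 = 12
The largest is to Bravo.

Bravo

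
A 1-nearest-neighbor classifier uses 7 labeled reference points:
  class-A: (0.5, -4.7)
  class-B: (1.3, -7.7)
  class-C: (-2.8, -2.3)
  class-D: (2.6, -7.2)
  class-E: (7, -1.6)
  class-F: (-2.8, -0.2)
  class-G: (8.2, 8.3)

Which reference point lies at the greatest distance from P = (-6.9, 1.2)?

Compare squared distances (the ordering matches that of the actual distances):
d²(P, class-A) = 54.76 + 34.81 = 89.57
d²(P, class-B) = 67.24 + 79.21 = 146.45
d²(P, class-C) = 16.81 + 12.25 = 29.06
d²(P, class-D) = 90.25 + 70.56 = 160.81
d²(P, class-E) = 193.21 + 7.84 = 201.05
d²(P, class-F) = 16.81 + 1.96 = 18.77
d²(P, class-G) = 228.01 + 50.41 = 278.42
The largest is to class-G.

class-G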